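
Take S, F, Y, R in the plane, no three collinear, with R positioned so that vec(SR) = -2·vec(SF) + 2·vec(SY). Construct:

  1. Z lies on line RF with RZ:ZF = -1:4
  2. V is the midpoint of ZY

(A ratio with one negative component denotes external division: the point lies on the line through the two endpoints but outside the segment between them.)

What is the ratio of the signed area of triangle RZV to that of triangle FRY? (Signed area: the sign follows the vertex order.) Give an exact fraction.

[RZV]:[FRY] = 1/6

Assign S = (0, 0), F = (1, 0), Y = (0, 1), R = (-2, 2) — the answer is frame-independent, so this choice is without loss of generality.
1. Z lies on line RF with RZ:ZF = -1:4 ⇒ Z = (-3, 8/3)
2. V is the midpoint of ZY ⇒ V = (-3/2, 11/6)
2·[RZV] = -1/6, 2·[FRY] = -1
[RZV]:[FRY] = -1/6:-1 = 1/6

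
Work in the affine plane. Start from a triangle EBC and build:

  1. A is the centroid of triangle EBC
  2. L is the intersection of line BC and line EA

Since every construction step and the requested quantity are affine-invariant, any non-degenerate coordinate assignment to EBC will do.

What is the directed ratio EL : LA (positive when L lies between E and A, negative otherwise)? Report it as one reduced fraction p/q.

Choose coordinates E = (0, 0), B = (1, 0), C = (0, 1).
1. A is the centroid of triangle EBC ⇒ A = (1/3, 1/3)
2. L is the intersection of line BC and line EA ⇒ L = (1/2, 1/2)
L = E + t·(A−E) with t = 3/2, so EL:LA = t:(1−t) = 3/2:-1/2

EL:LA = -3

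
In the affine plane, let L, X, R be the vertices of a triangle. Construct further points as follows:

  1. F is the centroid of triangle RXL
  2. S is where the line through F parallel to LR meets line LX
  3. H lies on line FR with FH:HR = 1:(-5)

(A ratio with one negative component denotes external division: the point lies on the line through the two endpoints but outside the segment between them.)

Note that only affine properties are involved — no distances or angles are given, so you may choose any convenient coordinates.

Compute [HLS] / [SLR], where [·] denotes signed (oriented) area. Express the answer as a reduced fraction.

[HLS]:[SLR] = -1/6

Set L = (0, 0), X = (1, 0), R = (0, 1); any affine frame gives the same invariant.
1. F is the centroid of triangle RXL ⇒ F = (1/3, 1/3)
2. S is where the line through F parallel to LR meets line LX ⇒ S = (1/3, 0)
3. H lies on line FR with FH:HR = 1:(-5) ⇒ H = (5/12, 1/6)
2·[HLS] = 1/18, 2·[SLR] = -1/3
[HLS]:[SLR] = 1/18:-1/3 = -1/6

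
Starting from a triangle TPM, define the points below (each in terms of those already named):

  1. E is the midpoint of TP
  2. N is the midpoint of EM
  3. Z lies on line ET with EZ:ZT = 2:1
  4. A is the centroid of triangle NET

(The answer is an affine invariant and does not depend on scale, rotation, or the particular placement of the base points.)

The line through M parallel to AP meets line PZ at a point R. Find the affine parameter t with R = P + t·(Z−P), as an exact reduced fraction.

t = -21/5

Assign T = (0, 0), P = (1, 0), M = (0, 1) — the answer is frame-independent, so this choice is without loss of generality.
1. E is the midpoint of TP ⇒ E = (1/2, 0)
2. N is the midpoint of EM ⇒ N = (1/4, 1/2)
3. Z lies on line ET with EZ:ZT = 2:1 ⇒ Z = (1/6, 0)
4. A is the centroid of triangle NET ⇒ A = (1/4, 1/6)
through M parallel to AP: direction (3/4, -1/6); meets PZ at R = (9/2, 0)
R = P + t·(Z−P) with t = -21/5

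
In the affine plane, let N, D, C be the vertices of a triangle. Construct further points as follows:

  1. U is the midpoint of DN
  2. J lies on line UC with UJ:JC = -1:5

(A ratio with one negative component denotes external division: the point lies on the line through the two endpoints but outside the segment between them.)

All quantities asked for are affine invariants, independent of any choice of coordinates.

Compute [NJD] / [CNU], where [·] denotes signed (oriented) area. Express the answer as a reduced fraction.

[NJD]:[CNU] = 1/2

Work in coordinates with N = (0, 0), D = (1, 0), C = (0, 1).
1. U is the midpoint of DN ⇒ U = (1/2, 0)
2. J lies on line UC with UJ:JC = -1:5 ⇒ J = (5/8, -1/4)
2·[NJD] = 1/4, 2·[CNU] = 1/2
[NJD]:[CNU] = 1/4:1/2 = 1/2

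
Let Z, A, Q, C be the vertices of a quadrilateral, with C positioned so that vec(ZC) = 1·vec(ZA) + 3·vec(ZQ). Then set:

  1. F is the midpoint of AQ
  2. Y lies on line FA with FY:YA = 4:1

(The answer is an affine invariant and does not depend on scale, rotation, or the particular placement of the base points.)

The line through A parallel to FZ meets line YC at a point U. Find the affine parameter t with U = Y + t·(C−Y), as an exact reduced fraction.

t = -1/14

Assign Z = (0, 0), A = (1, 0), Q = (0, 1), C = (1, 3) — the answer is frame-independent, so this choice is without loss of generality.
1. F is the midpoint of AQ ⇒ F = (1/2, 1/2)
2. Y lies on line FA with FY:YA = 4:1 ⇒ Y = (9/10, 1/10)
through A parallel to FZ: direction (-1/2, -1/2); meets YC at U = (25/28, -3/28)
U = Y + t·(C−Y) with t = -1/14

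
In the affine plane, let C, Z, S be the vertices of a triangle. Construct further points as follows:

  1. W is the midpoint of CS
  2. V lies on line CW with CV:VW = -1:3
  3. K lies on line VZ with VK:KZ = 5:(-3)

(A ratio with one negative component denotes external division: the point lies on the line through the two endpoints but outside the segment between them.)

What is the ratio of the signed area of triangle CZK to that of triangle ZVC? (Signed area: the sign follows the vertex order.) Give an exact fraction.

Work in coordinates with C = (0, 0), Z = (1, 0), S = (0, 1).
1. W is the midpoint of CS ⇒ W = (0, 1/2)
2. V lies on line CW with CV:VW = -1:3 ⇒ V = (0, -1/4)
3. K lies on line VZ with VK:KZ = 5:(-3) ⇒ K = (5/2, 3/8)
2·[CZK] = 3/8, 2·[ZVC] = -1/4
[CZK]:[ZVC] = 3/8:-1/4 = -3/2

[CZK]:[ZVC] = -3/2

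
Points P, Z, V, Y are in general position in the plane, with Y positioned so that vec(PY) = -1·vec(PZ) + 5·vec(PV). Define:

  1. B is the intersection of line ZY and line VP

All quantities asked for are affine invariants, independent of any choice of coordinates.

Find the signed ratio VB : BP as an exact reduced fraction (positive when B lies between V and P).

VB:BP = -3/5

Set P = (0, 0), Z = (1, 0), V = (0, 1), Y = (-1, 5); any affine frame gives the same invariant.
1. B is the intersection of line ZY and line VP ⇒ B = (0, 5/2)
B = V + t·(P−V) with t = -3/2, so VB:BP = t:(1−t) = -3/2:5/2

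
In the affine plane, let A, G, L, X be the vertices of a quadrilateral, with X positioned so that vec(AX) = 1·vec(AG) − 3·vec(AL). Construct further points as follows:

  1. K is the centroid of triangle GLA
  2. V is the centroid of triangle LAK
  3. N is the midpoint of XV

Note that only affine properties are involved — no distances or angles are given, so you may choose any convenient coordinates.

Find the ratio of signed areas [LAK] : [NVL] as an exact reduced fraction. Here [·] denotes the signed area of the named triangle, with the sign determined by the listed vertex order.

[LAK]:[NVL] = -6

Assign A = (0, 0), G = (1, 0), L = (0, 1), X = (1, -3) — the answer is frame-independent, so this choice is without loss of generality.
1. K is the centroid of triangle GLA ⇒ K = (1/3, 1/3)
2. V is the centroid of triangle LAK ⇒ V = (1/9, 4/9)
3. N is the midpoint of XV ⇒ N = (5/9, -23/18)
2·[LAK] = 1/3, 2·[NVL] = -1/18
[LAK]:[NVL] = 1/3:-1/18 = -6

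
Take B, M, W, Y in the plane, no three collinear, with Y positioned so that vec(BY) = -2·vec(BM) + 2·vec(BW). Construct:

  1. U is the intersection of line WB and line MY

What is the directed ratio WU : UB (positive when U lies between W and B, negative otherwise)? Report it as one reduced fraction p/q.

Choose coordinates B = (0, 0), M = (1, 0), W = (0, 1), Y = (-2, 2).
1. U is the intersection of line WB and line MY ⇒ U = (0, 2/3)
U = W + t·(B−W) with t = 1/3, so WU:UB = t:(1−t) = 1/3:2/3

WU:UB = 1/2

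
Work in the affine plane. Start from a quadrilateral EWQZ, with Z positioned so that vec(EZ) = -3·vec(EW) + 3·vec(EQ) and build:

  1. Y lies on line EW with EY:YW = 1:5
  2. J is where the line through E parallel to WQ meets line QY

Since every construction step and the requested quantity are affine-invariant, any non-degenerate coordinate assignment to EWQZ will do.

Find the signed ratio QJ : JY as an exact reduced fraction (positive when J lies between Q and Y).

Work in coordinates with E = (0, 0), W = (1, 0), Q = (0, 1), Z = (-3, 3).
1. Y lies on line EW with EY:YW = 1:5 ⇒ Y = (1/6, 0)
2. J is where the line through E parallel to WQ meets line QY ⇒ J = (1/5, -1/5)
J = Q + t·(Y−Q) with t = 6/5, so QJ:JY = t:(1−t) = 6/5:-1/5

QJ:JY = -6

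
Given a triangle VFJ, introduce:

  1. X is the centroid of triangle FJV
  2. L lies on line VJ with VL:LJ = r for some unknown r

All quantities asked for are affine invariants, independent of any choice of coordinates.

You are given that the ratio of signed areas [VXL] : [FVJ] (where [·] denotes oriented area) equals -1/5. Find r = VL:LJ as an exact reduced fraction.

Choose coordinates V = (0, 0), F = (1, 0), J = (0, 1).
1. X is the centroid of triangle FJV ⇒ X = (1/3, 1/3)
2. With VL:LJ = r, write λ = r/(r+1) so L = V + λ·(J−V); L is affine-linear in λ
Every point depending on L is an affine combination of L and λ-independent points, so each such coordinate is linear in λ; the λ² term in each signed area is a multiple of (J−V)×(J−V) = 0, so 2·[VXL] and 2·[FVJ] are each linear in λ. Evaluating at λ=0 and λ=1:
  2·[VXL] = 1/3·λ,   2·[FVJ] = -1
So [VXL]:[FVJ] = (1/3·λ) / (-1). Setting this equal to -1/5:
  1/3·λ = -1/5·(-1)  ⇒  λ = 3/5
Then r = λ/(1−λ) = (3/5)/(2/5) = 3/2. Check: with r = 3/2, L = (0, 3/5) and [VXL]:[FVJ] = -1/5 as required.

r = 3/2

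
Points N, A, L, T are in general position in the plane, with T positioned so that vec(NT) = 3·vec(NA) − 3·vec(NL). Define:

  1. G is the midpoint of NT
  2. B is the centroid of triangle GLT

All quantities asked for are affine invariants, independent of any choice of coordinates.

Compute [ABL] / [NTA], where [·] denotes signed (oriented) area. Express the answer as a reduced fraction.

Work in coordinates with N = (0, 0), A = (1, 0), L = (0, 1), T = (3, -3).
1. G is the midpoint of NT ⇒ G = (3/2, -3/2)
2. B is the centroid of triangle GLT ⇒ B = (3/2, -7/6)
2·[ABL] = -2/3, 2·[NTA] = 3
[ABL]:[NTA] = -2/3:3 = -2/9

[ABL]:[NTA] = -2/9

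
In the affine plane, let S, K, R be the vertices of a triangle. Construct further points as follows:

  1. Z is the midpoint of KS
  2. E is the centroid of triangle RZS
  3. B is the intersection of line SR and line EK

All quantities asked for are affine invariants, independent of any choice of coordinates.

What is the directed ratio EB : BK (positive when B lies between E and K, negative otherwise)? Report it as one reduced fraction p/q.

Choose coordinates S = (0, 0), K = (1, 0), R = (0, 1).
1. Z is the midpoint of KS ⇒ Z = (1/2, 0)
2. E is the centroid of triangle RZS ⇒ E = (1/6, 1/3)
3. B is the intersection of line SR and line EK ⇒ B = (0, 2/5)
B = E + t·(K−E) with t = -1/5, so EB:BK = t:(1−t) = -1/5:6/5

EB:BK = -1/6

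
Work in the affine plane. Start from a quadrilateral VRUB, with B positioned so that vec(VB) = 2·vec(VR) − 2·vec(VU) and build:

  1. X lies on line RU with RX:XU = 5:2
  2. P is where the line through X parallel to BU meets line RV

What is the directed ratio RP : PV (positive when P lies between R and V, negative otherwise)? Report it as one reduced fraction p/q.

RP:PV = 5/16

Work in coordinates with V = (0, 0), R = (1, 0), U = (0, 1), B = (2, -2).
1. X lies on line RU with RX:XU = 5:2 ⇒ X = (2/7, 5/7)
2. P is where the line through X parallel to BU meets line RV ⇒ P = (16/21, 0)
P = R + t·(V−R) with t = 5/21, so RP:PV = t:(1−t) = 5/21:16/21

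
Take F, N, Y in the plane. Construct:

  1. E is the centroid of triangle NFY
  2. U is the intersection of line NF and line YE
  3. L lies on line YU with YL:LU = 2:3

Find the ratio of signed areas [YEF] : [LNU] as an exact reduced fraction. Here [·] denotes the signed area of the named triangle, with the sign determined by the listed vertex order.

Assign F = (0, 0), N = (1, 0), Y = (0, 1) — the answer is frame-independent, so this choice is without loss of generality.
1. E is the centroid of triangle NFY ⇒ E = (1/3, 1/3)
2. U is the intersection of line NF and line YE ⇒ U = (1/2, 0)
3. L lies on line YU with YL:LU = 2:3 ⇒ L = (1/5, 3/5)
2·[YEF] = -1/3, 2·[LNU] = -3/10
[YEF]:[LNU] = -1/3:-3/10 = 10/9

[YEF]:[LNU] = 10/9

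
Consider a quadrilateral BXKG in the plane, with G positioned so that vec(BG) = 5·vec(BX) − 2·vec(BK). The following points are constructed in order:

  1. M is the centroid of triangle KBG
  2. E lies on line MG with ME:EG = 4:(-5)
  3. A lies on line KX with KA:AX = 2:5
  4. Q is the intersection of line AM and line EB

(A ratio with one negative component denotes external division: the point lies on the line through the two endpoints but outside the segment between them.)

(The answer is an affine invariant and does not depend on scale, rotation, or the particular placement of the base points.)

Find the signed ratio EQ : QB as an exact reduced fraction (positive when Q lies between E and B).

EQ:QB = -100/27

Work in coordinates with B = (0, 0), X = (1, 0), K = (0, 1), G = (5, -2).
1. M is the centroid of triangle KBG ⇒ M = (5/3, -1/3)
2. E lies on line MG with ME:EG = 4:(-5) ⇒ E = (-35/3, 19/3)
3. A lies on line KX with KA:AX = 2:5 ⇒ A = (2/7, 5/7)
4. Q is the intersection of line AM and line EB ⇒ Q = (315/73, -171/73)
Q = E + t·(B−E) with t = 100/73, so EQ:QB = t:(1−t) = 100/73:-27/73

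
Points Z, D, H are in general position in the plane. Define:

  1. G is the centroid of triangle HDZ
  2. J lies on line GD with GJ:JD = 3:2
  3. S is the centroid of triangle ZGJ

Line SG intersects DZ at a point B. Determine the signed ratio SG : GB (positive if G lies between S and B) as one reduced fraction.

SG:GB = -8/15

Assign Z = (0, 0), D = (1, 0), H = (0, 1) — the answer is frame-independent, so this choice is without loss of generality.
1. G is the centroid of triangle HDZ ⇒ G = (1/3, 1/3)
2. J lies on line GD with GJ:JD = 3:2 ⇒ J = (11/15, 2/15)
3. S is the centroid of triangle ZGJ ⇒ S = (16/45, 7/45)
line SG meets DZ at B = (3/8, 0)
G = S + t·(B−S) with t = -8/7, so SG:GB = -8/7:15/7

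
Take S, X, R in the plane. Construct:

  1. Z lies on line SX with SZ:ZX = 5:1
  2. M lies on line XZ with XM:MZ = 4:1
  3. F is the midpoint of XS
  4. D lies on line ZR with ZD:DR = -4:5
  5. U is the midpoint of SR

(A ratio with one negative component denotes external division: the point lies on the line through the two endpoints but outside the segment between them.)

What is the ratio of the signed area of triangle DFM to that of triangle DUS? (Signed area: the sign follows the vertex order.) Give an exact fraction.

[DFM]:[DUS] = -88/125

Assign S = (0, 0), X = (1, 0), R = (0, 1) — the answer is frame-independent, so this choice is without loss of generality.
1. Z lies on line SX with SZ:ZX = 5:1 ⇒ Z = (5/6, 0)
2. M lies on line XZ with XM:MZ = 4:1 ⇒ M = (13/15, 0)
3. F is the midpoint of XS ⇒ F = (1/2, 0)
4. D lies on line ZR with ZD:DR = -4:5 ⇒ D = (25/6, -4)
5. U is the midpoint of SR ⇒ U = (0, 1/2)
2·[DFM] = -22/15, 2·[DUS] = 25/12
[DFM]:[DUS] = -22/15:25/12 = -88/125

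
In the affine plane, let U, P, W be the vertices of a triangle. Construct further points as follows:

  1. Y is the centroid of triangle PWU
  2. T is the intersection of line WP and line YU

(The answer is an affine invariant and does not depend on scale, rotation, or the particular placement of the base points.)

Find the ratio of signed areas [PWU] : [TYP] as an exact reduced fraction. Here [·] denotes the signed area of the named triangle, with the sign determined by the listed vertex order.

Set U = (0, 0), P = (1, 0), W = (0, 1); any affine frame gives the same invariant.
1. Y is the centroid of triangle PWU ⇒ Y = (1/3, 1/3)
2. T is the intersection of line WP and line YU ⇒ T = (1/2, 1/2)
2·[PWU] = 1, 2·[TYP] = 1/6
[PWU]:[TYP] = 1:1/6 = 6

[PWU]:[TYP] = 6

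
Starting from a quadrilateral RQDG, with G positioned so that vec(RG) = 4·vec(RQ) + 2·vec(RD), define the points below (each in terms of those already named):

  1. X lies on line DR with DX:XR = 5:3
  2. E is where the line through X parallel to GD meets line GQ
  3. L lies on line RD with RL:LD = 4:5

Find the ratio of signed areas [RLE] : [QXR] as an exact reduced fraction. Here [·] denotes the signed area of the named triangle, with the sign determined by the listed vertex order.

Choose coordinates R = (0, 0), Q = (1, 0), D = (0, 1), G = (4, 2).
1. X lies on line DR with DX:XR = 5:3 ⇒ X = (0, 3/8)
2. E is where the line through X parallel to GD meets line GQ ⇒ E = (5/2, 1)
3. L lies on line RD with RL:LD = 4:5 ⇒ L = (0, 4/9)
2·[RLE] = -10/9, 2·[QXR] = 3/8
[RLE]:[QXR] = -10/9:3/8 = -80/27

[RLE]:[QXR] = -80/27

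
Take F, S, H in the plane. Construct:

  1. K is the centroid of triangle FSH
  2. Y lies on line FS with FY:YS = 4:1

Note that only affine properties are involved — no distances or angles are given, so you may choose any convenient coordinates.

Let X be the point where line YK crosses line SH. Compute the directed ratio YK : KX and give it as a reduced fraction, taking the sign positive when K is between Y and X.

YK:KX = -2/5

Assign F = (0, 0), S = (1, 0), H = (0, 1) — the answer is frame-independent, so this choice is without loss of generality.
1. K is the centroid of triangle FSH ⇒ K = (1/3, 1/3)
2. Y lies on line FS with FY:YS = 4:1 ⇒ Y = (4/5, 0)
line YK meets SH at X = (3/2, -1/2)
K = Y + t·(X−Y) with t = -2/3, so YK:KX = -2/3:5/3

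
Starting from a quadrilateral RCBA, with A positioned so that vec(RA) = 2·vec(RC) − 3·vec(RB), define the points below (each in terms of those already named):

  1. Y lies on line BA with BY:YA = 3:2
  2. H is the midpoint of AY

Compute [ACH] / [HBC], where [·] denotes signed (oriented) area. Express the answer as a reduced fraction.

[ACH]:[HBC] = -1/4

Assign R = (0, 0), C = (1, 0), B = (0, 1), A = (2, -3) — the answer is frame-independent, so this choice is without loss of generality.
1. Y lies on line BA with BY:YA = 3:2 ⇒ Y = (6/5, -7/5)
2. H is the midpoint of AY ⇒ H = (8/5, -11/5)
2·[ACH] = 2/5, 2·[HBC] = -8/5
[ACH]:[HBC] = 2/5:-8/5 = -1/4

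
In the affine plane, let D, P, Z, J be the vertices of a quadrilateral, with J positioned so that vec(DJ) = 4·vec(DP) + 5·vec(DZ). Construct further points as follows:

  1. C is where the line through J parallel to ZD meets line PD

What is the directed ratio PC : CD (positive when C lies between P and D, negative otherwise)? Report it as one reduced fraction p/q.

Choose coordinates D = (0, 0), P = (1, 0), Z = (0, 1), J = (4, 5).
1. C is where the line through J parallel to ZD meets line PD ⇒ C = (4, 0)
C = P + t·(D−P) with t = -3, so PC:CD = t:(1−t) = -3:4

PC:CD = -3/4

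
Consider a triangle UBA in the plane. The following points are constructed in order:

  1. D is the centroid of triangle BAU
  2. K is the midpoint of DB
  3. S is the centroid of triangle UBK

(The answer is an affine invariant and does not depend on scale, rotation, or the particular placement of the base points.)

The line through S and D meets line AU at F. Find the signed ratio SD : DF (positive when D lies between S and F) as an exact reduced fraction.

SD:DF = 2/3

Assign U = (0, 0), B = (1, 0), A = (0, 1) — the answer is frame-independent, so this choice is without loss of generality.
1. D is the centroid of triangle BAU ⇒ D = (1/3, 1/3)
2. K is the midpoint of DB ⇒ K = (2/3, 1/6)
3. S is the centroid of triangle UBK ⇒ S = (5/9, 1/18)
line SD meets AU at F = (0, 3/4)
D = S + t·(F−S) with t = 2/5, so SD:DF = 2/5:3/5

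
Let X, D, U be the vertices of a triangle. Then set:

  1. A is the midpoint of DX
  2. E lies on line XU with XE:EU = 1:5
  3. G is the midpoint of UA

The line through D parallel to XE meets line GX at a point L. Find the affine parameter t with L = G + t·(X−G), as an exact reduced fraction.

Assign X = (0, 0), D = (1, 0), U = (0, 1) — the answer is frame-independent, so this choice is without loss of generality.
1. A is the midpoint of DX ⇒ A = (1/2, 0)
2. E lies on line XU with XE:EU = 1:5 ⇒ E = (0, 1/6)
3. G is the midpoint of UA ⇒ G = (1/4, 1/2)
through D parallel to XE: direction (0, 1/6); meets GX at L = (1, 2)
L = G + t·(X−G) with t = -3

t = -3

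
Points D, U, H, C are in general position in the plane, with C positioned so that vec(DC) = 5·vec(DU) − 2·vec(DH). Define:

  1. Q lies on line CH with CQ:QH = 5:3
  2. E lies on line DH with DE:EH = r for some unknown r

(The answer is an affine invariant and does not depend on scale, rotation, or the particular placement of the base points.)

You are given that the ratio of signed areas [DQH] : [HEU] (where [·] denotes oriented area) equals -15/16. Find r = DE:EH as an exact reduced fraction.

r = -3/2

Choose coordinates D = (0, 0), U = (1, 0), H = (0, 1), C = (5, -2).
1. Q lies on line CH with CQ:QH = 5:3 ⇒ Q = (15/8, -1/8)
2. With DE:EH = r, write λ = r/(r+1) so E = D + λ·(H−D); E is affine-linear in λ
Every point depending on E is an affine combination of E and λ-independent points, so each such coordinate is linear in λ; the λ² term in each signed area is a multiple of (H−D)×(H−D) = 0, so 2·[DQH] and 2·[HEU] are each linear in λ. Evaluating at λ=0 and λ=1:
  2·[DQH] = 15/8,   2·[HEU] = −λ + 1
So [DQH]:[HEU] = (15/8) / (−λ + 1). Setting this equal to -15/16:
  15/8 = -15/16·(−λ + 1)  ⇒  λ = 3
Then r = λ/(1−λ) = (3)/(-2) = -3/2. Check: with r = -3/2, E = (0, 3) and [DQH]:[HEU] = -15/16 as required.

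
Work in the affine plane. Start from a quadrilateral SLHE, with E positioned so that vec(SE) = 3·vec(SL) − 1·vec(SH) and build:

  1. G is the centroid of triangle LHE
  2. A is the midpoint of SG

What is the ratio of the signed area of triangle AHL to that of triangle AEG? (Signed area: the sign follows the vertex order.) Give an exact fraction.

[AHL]:[AEG] = -1/2

Assign S = (0, 0), L = (1, 0), H = (0, 1), E = (3, -1) — the answer is frame-independent, so this choice is without loss of generality.
1. G is the centroid of triangle LHE ⇒ G = (4/3, 0)
2. A is the midpoint of SG ⇒ A = (2/3, 0)
2·[AHL] = -1/3, 2·[AEG] = 2/3
[AHL]:[AEG] = -1/3:2/3 = -1/2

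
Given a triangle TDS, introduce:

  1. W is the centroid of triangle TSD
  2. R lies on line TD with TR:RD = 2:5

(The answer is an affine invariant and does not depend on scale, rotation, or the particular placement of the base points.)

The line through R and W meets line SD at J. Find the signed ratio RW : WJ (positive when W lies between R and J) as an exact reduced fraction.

RW:WJ = 8/7

Work in coordinates with T = (0, 0), D = (1, 0), S = (0, 1).
1. W is the centroid of triangle TSD ⇒ W = (1/3, 1/3)
2. R lies on line TD with TR:RD = 2:5 ⇒ R = (2/7, 0)
line RW meets SD at J = (3/8, 5/8)
W = R + t·(J−R) with t = 8/15, so RW:WJ = 8/15:7/15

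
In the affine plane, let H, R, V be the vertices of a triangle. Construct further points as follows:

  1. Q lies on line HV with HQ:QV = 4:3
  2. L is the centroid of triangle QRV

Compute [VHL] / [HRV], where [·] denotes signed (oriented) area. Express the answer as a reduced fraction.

Work in coordinates with H = (0, 0), R = (1, 0), V = (0, 1).
1. Q lies on line HV with HQ:QV = 4:3 ⇒ Q = (0, 4/7)
2. L is the centroid of triangle QRV ⇒ L = (1/3, 11/21)
2·[VHL] = 1/3, 2·[HRV] = 1
[VHL]:[HRV] = 1/3:1 = 1/3

[VHL]:[HRV] = 1/3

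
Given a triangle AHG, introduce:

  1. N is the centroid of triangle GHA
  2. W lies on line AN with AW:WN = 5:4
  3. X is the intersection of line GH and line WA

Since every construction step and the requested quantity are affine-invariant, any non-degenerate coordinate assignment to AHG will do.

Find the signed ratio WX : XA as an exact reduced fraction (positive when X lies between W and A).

Assign A = (0, 0), H = (1, 0), G = (0, 1) — the answer is frame-independent, so this choice is without loss of generality.
1. N is the centroid of triangle GHA ⇒ N = (1/3, 1/3)
2. W lies on line AN with AW:WN = 5:4 ⇒ W = (5/27, 5/27)
3. X is the intersection of line GH and line WA ⇒ X = (1/2, 1/2)
X = W + t·(A−W) with t = -17/10, so WX:XA = t:(1−t) = -17/10:27/10

WX:XA = -17/27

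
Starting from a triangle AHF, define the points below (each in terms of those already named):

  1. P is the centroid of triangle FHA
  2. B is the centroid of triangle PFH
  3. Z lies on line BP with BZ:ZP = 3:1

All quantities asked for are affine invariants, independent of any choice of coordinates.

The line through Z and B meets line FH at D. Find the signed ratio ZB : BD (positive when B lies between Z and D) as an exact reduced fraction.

Choose coordinates A = (0, 0), H = (1, 0), F = (0, 1).
1. P is the centroid of triangle FHA ⇒ P = (1/3, 1/3)
2. B is the centroid of triangle PFH ⇒ B = (4/9, 4/9)
3. Z lies on line BP with BZ:ZP = 3:1 ⇒ Z = (13/36, 13/36)
line ZB meets FH at D = (1/2, 1/2)
B = Z + t·(D−Z) with t = 3/5, so ZB:BD = 3/5:2/5

ZB:BD = 3/2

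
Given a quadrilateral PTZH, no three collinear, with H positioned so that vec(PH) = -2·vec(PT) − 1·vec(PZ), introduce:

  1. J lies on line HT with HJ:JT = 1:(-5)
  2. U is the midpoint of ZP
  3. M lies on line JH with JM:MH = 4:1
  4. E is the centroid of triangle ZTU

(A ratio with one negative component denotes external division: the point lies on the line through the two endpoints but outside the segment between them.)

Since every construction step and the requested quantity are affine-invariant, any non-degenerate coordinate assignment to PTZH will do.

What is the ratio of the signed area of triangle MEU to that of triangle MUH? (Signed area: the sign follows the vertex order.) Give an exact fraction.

[MEU]:[MUH] = -62/15

Assign P = (0, 0), T = (1, 0), Z = (0, 1), H = (-2, -1) — the answer is frame-independent, so this choice is without loss of generality.
1. J lies on line HT with HJ:JT = 1:(-5) ⇒ J = (-11/4, -5/4)
2. U is the midpoint of ZP ⇒ U = (0, 1/2)
3. M lies on line JH with JM:MH = 4:1 ⇒ M = (-43/20, -21/20)
4. E is the centroid of triangle ZTU ⇒ E = (1/3, 1/2)
2·[MEU] = 31/60, 2·[MUH] = -1/8
[MEU]:[MUH] = 31/60:-1/8 = -62/15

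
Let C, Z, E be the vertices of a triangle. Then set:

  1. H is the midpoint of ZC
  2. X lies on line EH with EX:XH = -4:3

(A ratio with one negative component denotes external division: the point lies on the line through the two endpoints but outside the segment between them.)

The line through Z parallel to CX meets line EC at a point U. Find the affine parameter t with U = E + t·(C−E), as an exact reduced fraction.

Assign C = (0, 0), Z = (1, 0), E = (0, 1) — the answer is frame-independent, so this choice is without loss of generality.
1. H is the midpoint of ZC ⇒ H = (1/2, 0)
2. X lies on line EH with EX:XH = -4:3 ⇒ X = (2, -3)
through Z parallel to CX: direction (2, -3); meets EC at U = (0, 3/2)
U = E + t·(C−E) with t = -1/2

t = -1/2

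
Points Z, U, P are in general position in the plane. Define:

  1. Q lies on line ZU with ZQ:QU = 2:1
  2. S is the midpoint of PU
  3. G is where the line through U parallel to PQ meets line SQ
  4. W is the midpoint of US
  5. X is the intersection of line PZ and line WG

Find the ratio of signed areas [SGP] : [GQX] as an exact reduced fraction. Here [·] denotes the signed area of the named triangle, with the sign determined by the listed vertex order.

Choose coordinates Z = (0, 0), U = (1, 0), P = (0, 1).
1. Q lies on line ZU with ZQ:QU = 2:1 ⇒ Q = (2/3, 0)
2. S is the midpoint of PU ⇒ S = (1/2, 1/2)
3. G is where the line through U parallel to PQ meets line SQ ⇒ G = (1/3, 1)
4. W is the midpoint of US ⇒ W = (3/4, 1/4)
5. X is the intersection of line PZ and line WG ⇒ X = (0, 8/5)
2·[SGP] = 1/6, 2·[GQX] = -2/15
[SGP]:[GQX] = 1/6:-2/15 = -5/4

[SGP]:[GQX] = -5/4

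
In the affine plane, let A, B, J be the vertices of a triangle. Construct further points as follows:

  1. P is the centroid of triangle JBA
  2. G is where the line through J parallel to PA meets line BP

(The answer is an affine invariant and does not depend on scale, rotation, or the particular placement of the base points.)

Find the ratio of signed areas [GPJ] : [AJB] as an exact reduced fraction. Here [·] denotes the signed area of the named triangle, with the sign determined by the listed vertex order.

[GPJ]:[AJB] = -1/3

Work in coordinates with A = (0, 0), B = (1, 0), J = (0, 1).
1. P is the centroid of triangle JBA ⇒ P = (1/3, 1/3)
2. G is where the line through J parallel to PA meets line BP ⇒ G = (-1/3, 2/3)
2·[GPJ] = 1/3, 2·[AJB] = -1
[GPJ]:[AJB] = 1/3:-1 = -1/3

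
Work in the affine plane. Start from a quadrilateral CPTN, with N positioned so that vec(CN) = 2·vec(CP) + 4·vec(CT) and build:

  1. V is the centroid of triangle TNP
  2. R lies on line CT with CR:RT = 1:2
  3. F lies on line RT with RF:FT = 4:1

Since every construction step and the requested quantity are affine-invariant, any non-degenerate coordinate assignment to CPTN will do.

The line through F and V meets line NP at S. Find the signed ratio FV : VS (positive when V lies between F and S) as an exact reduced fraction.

Set C = (0, 0), P = (1, 0), T = (0, 1), N = (2, 4); any affine frame gives the same invariant.
1. V is the centroid of triangle TNP ⇒ V = (1, 5/3)
2. R lies on line CT with CR:RT = 1:2 ⇒ R = (0, 1/3)
3. F lies on line RT with RF:FT = 4:1 ⇒ F = (0, 13/15)
line FV meets NP at S = (73/48, 25/12)
V = F + t·(S−F) with t = 48/73, so FV:VS = 48/73:25/73

FV:VS = 48/25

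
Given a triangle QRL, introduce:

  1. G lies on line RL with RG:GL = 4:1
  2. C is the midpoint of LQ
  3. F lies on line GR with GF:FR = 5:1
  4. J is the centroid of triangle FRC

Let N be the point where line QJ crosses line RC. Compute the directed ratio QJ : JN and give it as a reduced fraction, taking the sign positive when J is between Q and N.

Work in coordinates with Q = (0, 0), R = (1, 0), L = (0, 1).
1. G lies on line RL with RG:GL = 4:1 ⇒ G = (1/5, 4/5)
2. C is the midpoint of LQ ⇒ C = (0, 1/2)
3. F lies on line GR with GF:FR = 5:1 ⇒ F = (13/15, 2/15)
4. J is the centroid of triangle FRC ⇒ J = (28/45, 19/90)
line QJ meets RC at N = (28/47, 19/94)
J = Q + t·(N−Q) with t = 47/45, so QJ:JN = 47/45:-2/45

QJ:JN = -47/2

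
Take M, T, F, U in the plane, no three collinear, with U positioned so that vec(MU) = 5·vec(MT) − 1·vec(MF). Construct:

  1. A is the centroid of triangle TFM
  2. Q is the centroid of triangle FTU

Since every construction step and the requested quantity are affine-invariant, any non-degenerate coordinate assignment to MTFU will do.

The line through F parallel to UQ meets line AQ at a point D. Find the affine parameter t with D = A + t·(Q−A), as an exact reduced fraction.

Choose coordinates M = (0, 0), T = (1, 0), F = (0, 1), U = (5, -1).
1. A is the centroid of triangle TFM ⇒ A = (1/3, 1/3)
2. Q is the centroid of triangle FTU ⇒ Q = (2, 0)
through F parallel to UQ: direction (-3, 1); meets AQ at D = (9/2, -1/2)
D = A + t·(Q−A) with t = 5/2

t = 5/2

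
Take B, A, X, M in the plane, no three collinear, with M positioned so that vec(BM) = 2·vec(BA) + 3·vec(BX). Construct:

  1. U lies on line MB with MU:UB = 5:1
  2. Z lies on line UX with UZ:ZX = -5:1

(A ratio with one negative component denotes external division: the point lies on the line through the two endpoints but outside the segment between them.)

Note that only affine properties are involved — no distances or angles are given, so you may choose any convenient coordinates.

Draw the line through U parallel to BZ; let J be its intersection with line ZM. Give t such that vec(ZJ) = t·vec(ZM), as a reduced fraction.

Assign B = (0, 0), A = (1, 0), X = (0, 1), M = (2, 3) — the answer is frame-independent, so this choice is without loss of generality.
1. U lies on line MB with MU:UB = 5:1 ⇒ U = (1/3, 1/2)
2. Z lies on line UX with UZ:ZX = -5:1 ⇒ Z = (-1/12, 9/8)
through U parallel to BZ: direction (-1/12, 9/8); meets ZM at J = (19/72, 23/16)
J = Z + t·(M−Z) with t = 1/6

t = 1/6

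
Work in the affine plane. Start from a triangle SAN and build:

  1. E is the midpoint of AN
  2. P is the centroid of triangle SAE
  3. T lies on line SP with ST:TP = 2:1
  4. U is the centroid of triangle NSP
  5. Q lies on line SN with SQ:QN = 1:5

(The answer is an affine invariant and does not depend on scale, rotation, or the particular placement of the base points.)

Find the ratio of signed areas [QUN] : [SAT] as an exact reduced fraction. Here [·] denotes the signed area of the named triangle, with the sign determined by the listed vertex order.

[QUN]:[SAT] = 5/4

Assign S = (0, 0), A = (1, 0), N = (0, 1) — the answer is frame-independent, so this choice is without loss of generality.
1. E is the midpoint of AN ⇒ E = (1/2, 1/2)
2. P is the centroid of triangle SAE ⇒ P = (1/2, 1/6)
3. T lies on line SP with ST:TP = 2:1 ⇒ T = (1/3, 1/9)
4. U is the centroid of triangle NSP ⇒ U = (1/6, 7/18)
5. Q lies on line SN with SQ:QN = 1:5 ⇒ Q = (0, 1/6)
2·[QUN] = 5/36, 2·[SAT] = 1/9
[QUN]:[SAT] = 5/36:1/9 = 5/4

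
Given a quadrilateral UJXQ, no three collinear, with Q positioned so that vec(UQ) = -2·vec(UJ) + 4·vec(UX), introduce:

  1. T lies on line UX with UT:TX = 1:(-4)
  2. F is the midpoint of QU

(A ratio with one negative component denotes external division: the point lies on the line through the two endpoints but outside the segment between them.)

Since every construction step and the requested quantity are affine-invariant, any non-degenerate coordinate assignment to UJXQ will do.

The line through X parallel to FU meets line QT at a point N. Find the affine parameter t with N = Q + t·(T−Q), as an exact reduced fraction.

t = -3

Work in coordinates with U = (0, 0), J = (1, 0), X = (0, 1), Q = (-2, 4).
1. T lies on line UX with UT:TX = 1:(-4) ⇒ T = (0, -1/3)
2. F is the midpoint of QU ⇒ F = (-1, 2)
through X parallel to FU: direction (1, -2); meets QT at N = (-8, 17)
N = Q + t·(T−Q) with t = -3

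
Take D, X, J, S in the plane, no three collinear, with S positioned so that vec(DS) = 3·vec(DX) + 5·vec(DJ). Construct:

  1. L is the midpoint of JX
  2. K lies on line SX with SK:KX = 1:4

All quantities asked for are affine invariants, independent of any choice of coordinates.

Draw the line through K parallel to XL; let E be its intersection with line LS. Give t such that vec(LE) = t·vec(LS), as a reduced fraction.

Work in coordinates with D = (0, 0), X = (1, 0), J = (0, 1), S = (3, 5).
1. L is the midpoint of JX ⇒ L = (1/2, 1/2)
2. K lies on line SX with SK:KX = 1:4 ⇒ K = (13/5, 4)
through K parallel to XL: direction (-1/2, 1/2); meets LS at E = (5/2, 41/10)
E = L + t·(S−L) with t = 4/5

t = 4/5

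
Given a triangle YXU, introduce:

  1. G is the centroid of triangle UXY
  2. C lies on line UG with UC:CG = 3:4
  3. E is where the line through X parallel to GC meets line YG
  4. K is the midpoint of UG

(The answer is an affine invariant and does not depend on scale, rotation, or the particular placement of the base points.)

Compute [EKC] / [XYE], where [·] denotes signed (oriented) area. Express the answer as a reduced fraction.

[EKC]:[XYE] = 1/28

Choose coordinates Y = (0, 0), X = (1, 0), U = (0, 1).
1. G is the centroid of triangle UXY ⇒ G = (1/3, 1/3)
2. C lies on line UG with UC:CG = 3:4 ⇒ C = (1/7, 5/7)
3. E is where the line through X parallel to GC meets line YG ⇒ E = (2/3, 2/3)
4. K is the midpoint of UG ⇒ K = (1/6, 2/3)
2·[EKC] = -1/42, 2·[XYE] = -2/3
[EKC]:[XYE] = -1/42:-2/3 = 1/28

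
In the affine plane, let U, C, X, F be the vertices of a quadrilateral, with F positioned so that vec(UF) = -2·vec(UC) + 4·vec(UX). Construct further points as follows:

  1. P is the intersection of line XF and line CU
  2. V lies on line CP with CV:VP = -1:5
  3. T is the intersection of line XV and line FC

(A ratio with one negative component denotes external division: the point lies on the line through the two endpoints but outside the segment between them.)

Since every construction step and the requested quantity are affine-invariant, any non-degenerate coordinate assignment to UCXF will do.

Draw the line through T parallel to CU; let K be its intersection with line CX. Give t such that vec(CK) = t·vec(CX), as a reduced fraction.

Work in coordinates with U = (0, 0), C = (1, 0), X = (0, 1), F = (-2, 4).
1. P is the intersection of line XF and line CU ⇒ P = (2/3, 0)
2. V lies on line CP with CV:VP = -1:5 ⇒ V = (13/12, 0)
3. T is the intersection of line XV and line FC ⇒ T = (13/16, 1/4)
through T parallel to CU: direction (-1, 0); meets CX at K = (3/4, 1/4)
K = C + t·(X−C) with t = 1/4

t = 1/4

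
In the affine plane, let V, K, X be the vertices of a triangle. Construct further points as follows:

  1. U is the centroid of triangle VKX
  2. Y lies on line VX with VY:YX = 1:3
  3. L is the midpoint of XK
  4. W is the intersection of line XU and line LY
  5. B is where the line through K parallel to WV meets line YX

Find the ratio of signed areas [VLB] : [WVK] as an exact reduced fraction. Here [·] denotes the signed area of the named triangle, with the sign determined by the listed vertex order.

[VLB]:[WVK] = -5/3

Assign V = (0, 0), K = (1, 0), X = (0, 1) — the answer is frame-independent, so this choice is without loss of generality.
1. U is the centroid of triangle VKX ⇒ U = (1/3, 1/3)
2. Y lies on line VX with VY:YX = 1:3 ⇒ Y = (0, 1/4)
3. L is the midpoint of XK ⇒ L = (1/2, 1/2)
4. W is the intersection of line XU and line LY ⇒ W = (3/10, 2/5)
5. B is where the line through K parallel to WV meets line YX ⇒ B = (0, -4/3)
2·[VLB] = -2/3, 2·[WVK] = 2/5
[VLB]:[WVK] = -2/3:2/5 = -5/3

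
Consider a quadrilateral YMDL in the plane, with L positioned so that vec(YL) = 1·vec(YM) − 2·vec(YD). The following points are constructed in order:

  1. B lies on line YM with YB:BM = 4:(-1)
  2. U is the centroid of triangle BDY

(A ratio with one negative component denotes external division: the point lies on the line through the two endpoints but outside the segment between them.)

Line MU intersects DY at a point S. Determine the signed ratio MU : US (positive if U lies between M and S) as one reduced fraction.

MU:US = 5/4

Choose coordinates Y = (0, 0), M = (1, 0), D = (0, 1), L = (1, -2).
1. B lies on line YM with YB:BM = 4:(-1) ⇒ B = (4/3, 0)
2. U is the centroid of triangle BDY ⇒ U = (4/9, 1/3)
line MU meets DY at S = (0, 3/5)
U = M + t·(S−M) with t = 5/9, so MU:US = 5/9:4/9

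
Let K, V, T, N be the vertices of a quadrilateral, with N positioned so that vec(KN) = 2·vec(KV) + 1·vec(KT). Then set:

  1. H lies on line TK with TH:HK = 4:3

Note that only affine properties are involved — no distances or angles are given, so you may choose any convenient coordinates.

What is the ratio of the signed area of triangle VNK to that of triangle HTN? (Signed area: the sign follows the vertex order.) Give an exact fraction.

Set K = (0, 0), V = (1, 0), T = (0, 1), N = (2, 1); any affine frame gives the same invariant.
1. H lies on line TK with TH:HK = 4:3 ⇒ H = (0, 3/7)
2·[VNK] = 1, 2·[HTN] = -8/7
[VNK]:[HTN] = 1:-8/7 = -7/8

[VNK]:[HTN] = -7/8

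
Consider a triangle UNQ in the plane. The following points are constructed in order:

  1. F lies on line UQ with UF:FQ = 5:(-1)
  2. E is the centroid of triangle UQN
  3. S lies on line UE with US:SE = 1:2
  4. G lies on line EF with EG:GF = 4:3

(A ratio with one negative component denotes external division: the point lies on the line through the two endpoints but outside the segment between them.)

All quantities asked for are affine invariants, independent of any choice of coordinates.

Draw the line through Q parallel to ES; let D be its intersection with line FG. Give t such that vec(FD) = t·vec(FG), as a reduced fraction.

t = 7/15

Assign U = (0, 0), N = (1, 0), Q = (0, 1) — the answer is frame-independent, so this choice is without loss of generality.
1. F lies on line UQ with UF:FQ = 5:(-1) ⇒ F = (0, 5/4)
2. E is the centroid of triangle UQN ⇒ E = (1/3, 1/3)
3. S lies on line UE with US:SE = 1:2 ⇒ S = (1/9, 1/9)
4. G lies on line EF with EG:GF = 4:3 ⇒ G = (1/7, 6/7)
through Q parallel to ES: direction (-2/9, -2/9); meets FG at D = (1/15, 16/15)
D = F + t·(G−F) with t = 7/15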